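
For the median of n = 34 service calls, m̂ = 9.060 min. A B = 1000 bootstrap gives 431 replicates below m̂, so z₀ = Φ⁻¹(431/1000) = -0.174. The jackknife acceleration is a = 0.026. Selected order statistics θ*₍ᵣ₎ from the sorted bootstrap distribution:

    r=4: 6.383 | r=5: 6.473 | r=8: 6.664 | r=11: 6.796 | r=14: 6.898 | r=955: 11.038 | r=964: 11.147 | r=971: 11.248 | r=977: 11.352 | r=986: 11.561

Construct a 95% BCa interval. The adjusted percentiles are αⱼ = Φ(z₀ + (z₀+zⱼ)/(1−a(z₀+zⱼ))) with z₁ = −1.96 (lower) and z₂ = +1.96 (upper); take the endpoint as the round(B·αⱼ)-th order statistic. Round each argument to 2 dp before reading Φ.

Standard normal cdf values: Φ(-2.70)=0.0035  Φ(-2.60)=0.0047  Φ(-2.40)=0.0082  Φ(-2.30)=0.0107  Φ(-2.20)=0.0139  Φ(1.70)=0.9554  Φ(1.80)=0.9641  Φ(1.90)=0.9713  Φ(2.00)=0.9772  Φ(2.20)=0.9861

Lower: z₀ + z₁ = -0.174 + (-1.960) = -2.134; 1 − a(z₀+z₁) = 1 − (0.026)(-2.134) = 1.0555; argument = -0.174 + (-2.134)/1.0555 = -2.1958 → -2.20.
α₁ = Φ(-2.20) = 0.0139; rank = round(1000 × 0.0139) = 14; θ*₍14₎ = 6.898.
Upper: z₀ + z₂ = 1.786; 1 − a(z₀+z₂) = 0.9536; argument = 1.6990 → 1.70; α₂ = 0.9554; rank = 955; θ*₍955₎ = 11.038.

(6.898, 11.038)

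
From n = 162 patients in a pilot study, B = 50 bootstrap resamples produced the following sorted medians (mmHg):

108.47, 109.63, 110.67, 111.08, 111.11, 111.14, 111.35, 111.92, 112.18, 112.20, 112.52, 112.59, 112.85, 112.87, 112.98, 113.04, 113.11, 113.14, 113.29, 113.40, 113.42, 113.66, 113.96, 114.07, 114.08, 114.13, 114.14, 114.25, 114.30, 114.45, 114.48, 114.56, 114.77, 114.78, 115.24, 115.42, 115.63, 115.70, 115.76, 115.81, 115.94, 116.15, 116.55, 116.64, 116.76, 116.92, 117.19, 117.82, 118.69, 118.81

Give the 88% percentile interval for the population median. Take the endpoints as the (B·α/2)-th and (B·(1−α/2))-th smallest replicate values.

(110.67, 117.19)

α = 0.12; lower rank = 50 × 0.060 = 3; upper rank = 50 × 0.940 = 47.
The 3rd smallest replicate is 110.67; the 47th is 117.19.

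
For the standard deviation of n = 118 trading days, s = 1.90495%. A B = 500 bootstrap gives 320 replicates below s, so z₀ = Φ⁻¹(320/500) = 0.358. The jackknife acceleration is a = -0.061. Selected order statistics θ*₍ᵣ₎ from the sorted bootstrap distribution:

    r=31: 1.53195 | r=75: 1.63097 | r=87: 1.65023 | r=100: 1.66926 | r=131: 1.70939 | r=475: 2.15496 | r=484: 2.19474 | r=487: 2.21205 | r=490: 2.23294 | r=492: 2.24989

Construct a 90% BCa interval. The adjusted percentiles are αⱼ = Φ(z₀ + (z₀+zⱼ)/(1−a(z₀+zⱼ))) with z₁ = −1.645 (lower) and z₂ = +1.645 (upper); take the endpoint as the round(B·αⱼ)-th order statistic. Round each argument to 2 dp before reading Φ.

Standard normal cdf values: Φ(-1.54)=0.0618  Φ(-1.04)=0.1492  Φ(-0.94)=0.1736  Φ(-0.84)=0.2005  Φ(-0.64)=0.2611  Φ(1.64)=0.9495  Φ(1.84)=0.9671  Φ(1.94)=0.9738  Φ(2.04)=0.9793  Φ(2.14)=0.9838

(1.63097, 2.24989)

Lower: z₀ + z₁ = 0.358 + (-1.645) = -1.287; 1 − a(z₀+z₁) = 1 − (-0.061)(-1.287) = 0.9215; argument = 0.358 + (-1.287)/0.9215 = -1.0386 → -1.04.
α₁ = Φ(-1.04) = 0.1492; rank = round(500 × 0.1492) = 75; θ*₍75₎ = 1.63097.
Upper: z₀ + z₂ = 2.003; 1 − a(z₀+z₂) = 1.1222; argument = 2.1429 → 2.14; α₂ = 0.9838; rank = 492; θ*₍492₎ = 2.24989.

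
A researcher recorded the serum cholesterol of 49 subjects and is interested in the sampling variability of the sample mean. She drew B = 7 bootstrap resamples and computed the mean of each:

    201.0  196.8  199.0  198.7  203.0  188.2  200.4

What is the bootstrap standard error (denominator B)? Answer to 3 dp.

SE* = 4.449

Bootstrap SE is the standard deviation of the 7 replicate means.
Mean of replicates: (201.0 + 196.8 + 199.0 + 198.7 + 203.0 + 188.2 + 200.4) / 7 = 1387.1000 / 7 = 198.1571
Sum of squared deviations: (+2.8429)² + (−1.3571)² + (+0.8429)² + (+0.5429)² + (+4.8429)² + (−9.9571)² + (+2.2429)² = 138.5571
Variance = 138.5571 / 7 = 19.7939
SE* = √19.7939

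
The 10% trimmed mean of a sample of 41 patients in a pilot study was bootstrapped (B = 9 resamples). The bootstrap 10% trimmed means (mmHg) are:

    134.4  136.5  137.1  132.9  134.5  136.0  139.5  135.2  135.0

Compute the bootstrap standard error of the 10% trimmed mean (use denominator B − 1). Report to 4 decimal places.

Bootstrap SE is the standard deviation of the 9 replicate 10% trimmed means.
Mean of replicates: (134.4 + 136.5 + 137.1 + 132.9 + 134.5 + 136.0 + 139.5 + 135.2 + 135.0) / 9 = 1221.10000 / 9 = 135.67778
Sum of squared deviations: (−1.27778)² + (+0.82222)² + (+1.42222)² + (−2.77778)² + (−1.17778)² + (+0.32222)² + (+3.82222)² + (−0.47778)² + (−0.67778)² = 28.83556
Variance = 28.83556 / 8 = 3.60444
SE* = √3.60444

SE* = 1.8985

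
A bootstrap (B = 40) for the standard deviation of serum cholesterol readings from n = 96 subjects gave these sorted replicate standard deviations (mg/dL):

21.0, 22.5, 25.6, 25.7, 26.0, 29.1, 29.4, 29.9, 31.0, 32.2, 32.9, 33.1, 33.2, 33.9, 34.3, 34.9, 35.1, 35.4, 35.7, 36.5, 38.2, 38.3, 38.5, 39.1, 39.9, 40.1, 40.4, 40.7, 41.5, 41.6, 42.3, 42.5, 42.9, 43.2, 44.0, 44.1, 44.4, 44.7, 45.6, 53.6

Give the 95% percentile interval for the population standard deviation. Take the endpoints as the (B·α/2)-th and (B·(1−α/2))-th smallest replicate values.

(21.0, 45.6)

α = 0.05; lower rank = 40 × 0.025 = 1; upper rank = 40 × 0.975 = 39.
The 1st smallest replicate is 21.0; the 39th is 45.6.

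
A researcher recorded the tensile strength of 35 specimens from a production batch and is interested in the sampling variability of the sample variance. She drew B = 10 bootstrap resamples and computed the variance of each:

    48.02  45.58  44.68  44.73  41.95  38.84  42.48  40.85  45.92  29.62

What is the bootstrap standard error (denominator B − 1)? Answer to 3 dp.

SE* = 5.198

Bootstrap SE is the standard deviation of the 10 replicate variances.
Mean of replicates: (48.02 + 45.58 + 44.68 + 44.73 + 41.95 + 38.84 + 42.48 + 40.85 + 45.92 + 29.62) / 10 = 422.6700 / 10 = 42.2670
Sum of squared deviations: (+5.7530)² + (+3.3130)² + (+2.4130)² + (+2.4630)² + (−0.3170)² + (−3.4270)² + (+0.2130)² + (−1.4170)² + (+3.6530)² + (−12.6470)² = 243.1510
Variance = 243.1510 / 9 = 27.0168
SE* = √27.0168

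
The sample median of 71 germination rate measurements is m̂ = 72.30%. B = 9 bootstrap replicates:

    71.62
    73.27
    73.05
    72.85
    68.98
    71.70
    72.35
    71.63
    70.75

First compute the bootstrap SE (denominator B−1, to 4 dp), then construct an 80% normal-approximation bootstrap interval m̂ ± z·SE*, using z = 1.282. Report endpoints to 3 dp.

Mean of replicates = 71.8000; sum of squared deviations = 14.2546; SE* = √(14.2546/8) = 1.3349
Margin = 1.282 × 1.3349 = 1.7113
Interval: 72.30 ± 1.7113

(70.589, 74.011)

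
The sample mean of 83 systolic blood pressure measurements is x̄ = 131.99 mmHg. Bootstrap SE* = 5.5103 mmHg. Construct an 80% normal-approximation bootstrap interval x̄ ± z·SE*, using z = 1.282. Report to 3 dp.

(124.926, 139.054)

Margin = 1.282 × 5.5103 = 7.0642
Interval: 131.99 ± 7.0642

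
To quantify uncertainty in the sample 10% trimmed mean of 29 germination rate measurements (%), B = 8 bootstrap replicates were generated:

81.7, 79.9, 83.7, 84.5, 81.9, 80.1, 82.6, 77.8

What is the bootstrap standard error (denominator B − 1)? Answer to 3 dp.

SE* = 2.186

Bootstrap SE is the standard deviation of the 8 replicate 10% trimmed means.
Mean of replicates: (81.7 + 79.9 + 83.7 + 84.5 + 81.9 + 80.1 + 82.6 + 77.8) / 8 = 652.2000 / 8 = 81.5250
Sum of squared deviations: (+0.1750)² + (−1.6250)² + (+2.1750)² + (+2.9750)² + (+0.3750)² + (−1.4250)² + (+1.0750)² + (−3.7250)² = 33.4550
Variance = 33.4550 / 7 = 4.7793
SE* = √4.7793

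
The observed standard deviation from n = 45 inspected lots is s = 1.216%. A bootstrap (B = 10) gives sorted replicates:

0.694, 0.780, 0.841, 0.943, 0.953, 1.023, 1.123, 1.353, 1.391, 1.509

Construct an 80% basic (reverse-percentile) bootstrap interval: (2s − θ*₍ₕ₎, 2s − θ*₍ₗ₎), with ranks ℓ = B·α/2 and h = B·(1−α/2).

Percentile endpoints at ranks 1 and 9: θ*₍1₎ = 0.694, θ*₍9₎ = 1.391.
Basic interval reflects these around s:
  lower = 2 × 1.216 − 1.391 = 1.041
  upper = 2 × 1.216 − 0.694 = 1.738

(1.041, 1.738)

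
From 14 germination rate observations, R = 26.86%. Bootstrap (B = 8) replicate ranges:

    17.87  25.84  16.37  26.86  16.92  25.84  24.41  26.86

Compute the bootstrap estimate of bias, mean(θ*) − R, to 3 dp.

mean(θ*) = (17.87 + 25.84 + 16.37 + 26.86 + 16.92 + 25.84 + 24.41 + 26.86) / 8 = 22.6212
bias = 22.6212 − 26.86

bias = −4.239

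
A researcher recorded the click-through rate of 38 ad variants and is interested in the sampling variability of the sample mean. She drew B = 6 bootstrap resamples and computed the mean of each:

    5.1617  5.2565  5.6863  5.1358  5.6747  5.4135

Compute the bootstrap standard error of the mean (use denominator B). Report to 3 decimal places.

Bootstrap SE is the standard deviation of the 6 replicate means.
Mean of replicates: (5.1617 + 5.2565 + 5.6863 + 5.1358 + 5.6747 + 5.4135) / 6 = 32.32850 / 6 = 5.38808
Sum of squared deviations: (−0.22638)² + (−0.13158)² + (+0.29822)² + (−0.25228)² + (+0.28662)² + (+0.02542)² = 0.30394
Variance = 0.30394 / 6 = 0.05066
SE* = √0.05066

SE* = 0.225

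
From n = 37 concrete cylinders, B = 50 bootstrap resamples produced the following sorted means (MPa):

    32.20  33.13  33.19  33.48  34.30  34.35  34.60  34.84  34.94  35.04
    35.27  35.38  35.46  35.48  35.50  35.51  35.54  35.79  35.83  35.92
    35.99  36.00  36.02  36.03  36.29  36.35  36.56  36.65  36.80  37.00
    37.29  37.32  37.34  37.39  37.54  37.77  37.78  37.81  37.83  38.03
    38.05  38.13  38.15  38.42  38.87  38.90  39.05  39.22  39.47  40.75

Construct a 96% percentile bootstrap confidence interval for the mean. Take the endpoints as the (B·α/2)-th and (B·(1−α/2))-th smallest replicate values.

(32.20, 39.47)

α = 0.04; lower rank = 50 × 0.020 = 1; upper rank = 50 × 0.980 = 49.
The 1st smallest replicate is 32.20; the 49th is 39.47.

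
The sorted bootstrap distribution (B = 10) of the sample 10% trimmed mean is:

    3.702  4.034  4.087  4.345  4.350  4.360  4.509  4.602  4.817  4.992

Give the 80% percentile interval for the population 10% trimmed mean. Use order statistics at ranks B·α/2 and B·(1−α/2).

(3.702, 4.817)

α = 0.20; lower rank = 10 × 0.100 = 1; upper rank = 10 × 0.900 = 9.
The 1st smallest replicate is 3.702; the 9th is 4.817.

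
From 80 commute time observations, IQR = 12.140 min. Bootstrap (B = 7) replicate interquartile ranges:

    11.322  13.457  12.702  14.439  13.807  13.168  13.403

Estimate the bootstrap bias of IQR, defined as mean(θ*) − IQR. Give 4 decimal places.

bias = +1.0454

mean(θ*) = (11.322 + 13.457 + 12.702 + 14.439 + 13.807 + 13.168 + 13.403) / 7 = 13.18543
bias = 13.18543 − 12.140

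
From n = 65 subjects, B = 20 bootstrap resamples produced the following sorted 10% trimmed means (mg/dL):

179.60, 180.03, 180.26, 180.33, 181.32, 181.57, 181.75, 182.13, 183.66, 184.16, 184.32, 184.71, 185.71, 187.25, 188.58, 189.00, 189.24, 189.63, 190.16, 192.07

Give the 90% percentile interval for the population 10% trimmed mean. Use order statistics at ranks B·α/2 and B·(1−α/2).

α = 0.10; lower rank = 20 × 0.050 = 1; upper rank = 20 × 0.950 = 19.
The 1st smallest replicate is 179.60; the 19th is 190.16.

(179.60, 190.16)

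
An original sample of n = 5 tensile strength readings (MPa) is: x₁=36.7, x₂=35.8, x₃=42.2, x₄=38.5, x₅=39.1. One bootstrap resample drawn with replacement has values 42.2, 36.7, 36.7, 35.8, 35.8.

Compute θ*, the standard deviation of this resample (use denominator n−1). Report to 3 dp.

θ* = 2.699

Mean = 37.4400; sum of squared deviations = 29.1320
s² = 29.1320 / 4 = 7.2830
s = √7.2830 = 2.699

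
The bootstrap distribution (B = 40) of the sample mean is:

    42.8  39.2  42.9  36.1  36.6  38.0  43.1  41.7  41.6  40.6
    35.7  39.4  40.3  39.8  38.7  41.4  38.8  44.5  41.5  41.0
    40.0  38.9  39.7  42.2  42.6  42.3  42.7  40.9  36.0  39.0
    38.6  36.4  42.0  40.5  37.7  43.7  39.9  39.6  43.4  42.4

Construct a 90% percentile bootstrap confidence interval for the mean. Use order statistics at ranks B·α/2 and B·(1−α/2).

Sorted replicates: 35.7, 36.0, 36.1, 36.4, 36.6, 37.7, 38.0, 38.6, 38.7, 38.8, 38.9, 39.0, 39.2, 39.4, 39.6, 39.7, 39.8, 39.9, 40.0, 40.3, 40.5, 40.6, 40.9, 41.0, 41.4, 41.5, 41.6, 41.7, 42.0, 42.2, 42.3, 42.4, 42.6, 42.7, 42.8, 42.9, 43.1, 43.4, 43.7, 44.5
α = 0.10; lower rank = 40 × 0.050 = 2; upper rank = 40 × 0.950 = 38.
The 2nd smallest replicate is 36.0; the 38th is 43.4.

(36.0, 43.4)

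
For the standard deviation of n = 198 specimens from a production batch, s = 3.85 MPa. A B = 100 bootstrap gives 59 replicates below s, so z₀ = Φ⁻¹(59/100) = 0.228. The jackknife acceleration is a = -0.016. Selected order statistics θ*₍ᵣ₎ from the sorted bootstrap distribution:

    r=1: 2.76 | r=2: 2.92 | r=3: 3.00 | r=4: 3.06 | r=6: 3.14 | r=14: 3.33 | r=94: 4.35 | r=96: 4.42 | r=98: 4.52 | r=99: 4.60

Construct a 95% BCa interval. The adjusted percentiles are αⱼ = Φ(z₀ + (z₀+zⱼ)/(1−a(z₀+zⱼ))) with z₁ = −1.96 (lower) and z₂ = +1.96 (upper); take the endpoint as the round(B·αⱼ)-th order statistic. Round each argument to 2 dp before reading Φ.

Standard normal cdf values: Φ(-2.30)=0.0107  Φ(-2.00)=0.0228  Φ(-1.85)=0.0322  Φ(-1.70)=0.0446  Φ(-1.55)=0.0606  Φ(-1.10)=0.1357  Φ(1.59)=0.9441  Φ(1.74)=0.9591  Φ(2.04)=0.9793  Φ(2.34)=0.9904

Lower: z₀ + z₁ = 0.228 + (-1.960) = -1.732; 1 − a(z₀+z₁) = 1 − (-0.016)(-1.732) = 0.9723; argument = 0.228 + (-1.732)/0.9723 = -1.5534 → -1.55.
α₁ = Φ(-1.55) = 0.0606; rank = round(100 × 0.0606) = 6; θ*₍6₎ = 3.14.
Upper: z₀ + z₂ = 2.188; 1 − a(z₀+z₂) = 1.0350; argument = 2.3420 → 2.34; α₂ = 0.9904; rank = 99; θ*₍99₎ = 4.60.

(3.14, 4.60)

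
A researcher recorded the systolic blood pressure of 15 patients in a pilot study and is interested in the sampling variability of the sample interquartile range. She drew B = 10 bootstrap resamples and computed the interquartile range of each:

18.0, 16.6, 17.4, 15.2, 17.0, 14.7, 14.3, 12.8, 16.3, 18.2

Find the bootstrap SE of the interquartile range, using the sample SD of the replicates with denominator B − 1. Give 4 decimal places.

Bootstrap SE is the standard deviation of the 10 replicate interquartile ranges.
Mean of replicates: (18.0 + 16.6 + 17.4 + 15.2 + 17.0 + 14.7 + 14.3 + 12.8 + 16.3 + 18.2) / 10 = 160.50000 / 10 = 16.05000
Sum of squared deviations: (+1.95000)² + (+0.55000)² + (+1.35000)² + (−0.85000)² + (+0.95000)² + (−1.35000)² + (−1.75000)² + (−3.25000)² + (+0.25000)² + (+2.15000)² = 27.68500
Variance = 27.68500 / 9 = 3.07611
SE* = √3.07611

SE* = 1.7539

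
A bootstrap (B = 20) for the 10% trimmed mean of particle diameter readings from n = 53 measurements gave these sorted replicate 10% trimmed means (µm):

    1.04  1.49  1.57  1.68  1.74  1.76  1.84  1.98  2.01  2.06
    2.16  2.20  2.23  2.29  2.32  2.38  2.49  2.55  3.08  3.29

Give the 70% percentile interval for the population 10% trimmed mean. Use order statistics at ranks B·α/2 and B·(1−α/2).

(1.57, 2.49)

α = 0.30; lower rank = 20 × 0.150 = 3; upper rank = 20 × 0.850 = 17.
The 3rd smallest replicate is 1.57; the 17th is 2.49.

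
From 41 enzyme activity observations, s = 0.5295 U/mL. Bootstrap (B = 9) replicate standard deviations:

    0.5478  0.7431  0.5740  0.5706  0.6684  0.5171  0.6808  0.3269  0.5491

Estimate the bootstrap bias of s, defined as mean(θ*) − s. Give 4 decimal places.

bias = +0.0458

mean(θ*) = (0.5478 + 0.7431 + 0.5740 + 0.5706 + 0.6684 + 0.5171 + 0.6808 + 0.3269 + 0.5491) / 9 = 0.57531
bias = 0.57531 − 0.5295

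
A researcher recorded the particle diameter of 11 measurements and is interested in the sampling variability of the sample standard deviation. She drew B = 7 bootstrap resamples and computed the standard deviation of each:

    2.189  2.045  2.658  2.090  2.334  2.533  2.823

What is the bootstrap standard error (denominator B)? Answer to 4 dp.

SE* = 0.2756

Bootstrap SE is the standard deviation of the 7 replicate standard deviations.
Mean of replicates: (2.189 + 2.045 + 2.658 + 2.090 + 2.334 + 2.533 + 2.823) / 7 = 16.67200 / 7 = 2.38171
Sum of squared deviations: (−0.19271)² + (−0.33671)² + (+0.27629)² + (−0.29171)² + (−0.04771)² + (+0.15129)² + (+0.44129)² = 0.53184
Variance = 0.53184 / 7 = 0.07598
SE* = √0.07598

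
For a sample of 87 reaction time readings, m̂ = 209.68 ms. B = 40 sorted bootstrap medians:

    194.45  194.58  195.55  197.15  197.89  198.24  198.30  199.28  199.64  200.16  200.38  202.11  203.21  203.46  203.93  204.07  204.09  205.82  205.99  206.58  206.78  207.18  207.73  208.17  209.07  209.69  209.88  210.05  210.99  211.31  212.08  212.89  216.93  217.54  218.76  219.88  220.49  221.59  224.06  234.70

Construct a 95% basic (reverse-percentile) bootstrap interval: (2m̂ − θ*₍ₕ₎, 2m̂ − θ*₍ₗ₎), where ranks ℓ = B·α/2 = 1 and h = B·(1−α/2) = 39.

(195.30, 224.91)

Percentile endpoints at ranks 1 and 39: θ*₍1₎ = 194.45, θ*₍39₎ = 224.06.
Basic interval reflects these around m̂:
  lower = 2 × 209.68 − 224.06 = 195.30
  upper = 2 × 209.68 − 194.45 = 224.91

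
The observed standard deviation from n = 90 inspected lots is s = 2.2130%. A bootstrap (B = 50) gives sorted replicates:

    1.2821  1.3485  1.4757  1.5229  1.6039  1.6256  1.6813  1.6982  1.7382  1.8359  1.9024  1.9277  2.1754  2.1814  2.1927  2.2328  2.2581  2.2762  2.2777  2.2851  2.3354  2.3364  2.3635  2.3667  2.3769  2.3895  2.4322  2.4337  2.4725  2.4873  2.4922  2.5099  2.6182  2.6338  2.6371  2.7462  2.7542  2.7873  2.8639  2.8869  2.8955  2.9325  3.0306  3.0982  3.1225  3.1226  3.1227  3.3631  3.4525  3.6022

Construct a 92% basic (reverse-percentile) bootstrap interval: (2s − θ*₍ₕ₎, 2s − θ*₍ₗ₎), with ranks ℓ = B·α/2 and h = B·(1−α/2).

(1.0629, 3.0775)

Percentile endpoints at ranks 2 and 48: θ*₍2₎ = 1.3485, θ*₍48₎ = 3.3631.
Basic interval reflects these around s:
  lower = 2 × 2.2130 − 3.3631 = 1.0629
  upper = 2 × 2.2130 − 1.3485 = 3.0775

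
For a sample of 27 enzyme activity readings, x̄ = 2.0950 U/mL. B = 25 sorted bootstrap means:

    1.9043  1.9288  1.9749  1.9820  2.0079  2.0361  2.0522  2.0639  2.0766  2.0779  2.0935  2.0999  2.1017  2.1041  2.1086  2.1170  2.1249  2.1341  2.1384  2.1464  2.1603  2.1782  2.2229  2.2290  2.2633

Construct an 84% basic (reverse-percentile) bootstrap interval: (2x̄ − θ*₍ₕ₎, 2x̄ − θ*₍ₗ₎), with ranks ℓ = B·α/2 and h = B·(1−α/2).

Percentile endpoints at ranks 2 and 23: θ*₍2₎ = 1.9288, θ*₍23₎ = 2.2229.
Basic interval reflects these around x̄:
  lower = 2 × 2.0950 − 2.2229 = 1.9671
  upper = 2 × 2.0950 − 1.9288 = 2.2612

(1.9671, 2.2612)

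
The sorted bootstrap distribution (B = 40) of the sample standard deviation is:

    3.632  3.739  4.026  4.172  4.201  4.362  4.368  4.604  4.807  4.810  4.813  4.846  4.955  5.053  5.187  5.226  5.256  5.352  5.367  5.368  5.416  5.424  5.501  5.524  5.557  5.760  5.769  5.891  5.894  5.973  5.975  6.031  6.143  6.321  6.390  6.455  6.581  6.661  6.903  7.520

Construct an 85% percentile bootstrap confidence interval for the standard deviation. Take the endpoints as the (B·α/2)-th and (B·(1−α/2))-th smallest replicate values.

(4.026, 6.581)

α = 0.15; lower rank = 40 × 0.075 = 3; upper rank = 40 × 0.925 = 37.
The 3rd smallest replicate is 4.026; the 37th is 6.581.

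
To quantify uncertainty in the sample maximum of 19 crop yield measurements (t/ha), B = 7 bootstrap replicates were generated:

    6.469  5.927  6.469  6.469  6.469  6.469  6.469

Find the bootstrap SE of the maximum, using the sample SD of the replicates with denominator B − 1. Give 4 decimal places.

SE* = 0.2049

Bootstrap SE is the standard deviation of the 7 replicate maximums.
Mean of replicates: (6.469 + 5.927 + 6.469 + 6.469 + 6.469 + 6.469 + 6.469) / 7 = 44.74100 / 7 = 6.39157
Sum of squared deviations: (+0.07743)² + (−0.46457)² + (+0.07743)² + (+0.07743)² + (+0.07743)² + (+0.07743)² + (+0.07743)² = 0.25180
Variance = 0.25180 / 6 = 0.04197
SE* = √0.04197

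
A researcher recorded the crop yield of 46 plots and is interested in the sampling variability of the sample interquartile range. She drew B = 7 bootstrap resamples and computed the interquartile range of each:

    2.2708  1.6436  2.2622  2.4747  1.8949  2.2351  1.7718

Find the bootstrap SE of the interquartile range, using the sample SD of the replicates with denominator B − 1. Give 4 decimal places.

SE* = 0.3080

Bootstrap SE is the standard deviation of the 7 replicate interquartile ranges.
Mean of replicates: (2.2708 + 1.6436 + 2.2622 + 2.4747 + 1.8949 + 2.2351 + 1.7718) / 7 = 14.55310 / 7 = 2.07901
Sum of squared deviations: (+0.19179)² + (−0.43541)² + (+0.18319)² + (+0.39569)² + (−0.18411)² + (+0.15609)² + (−0.30721)² = 0.56913
Variance = 0.56913 / 6 = 0.09486
SE* = √0.09486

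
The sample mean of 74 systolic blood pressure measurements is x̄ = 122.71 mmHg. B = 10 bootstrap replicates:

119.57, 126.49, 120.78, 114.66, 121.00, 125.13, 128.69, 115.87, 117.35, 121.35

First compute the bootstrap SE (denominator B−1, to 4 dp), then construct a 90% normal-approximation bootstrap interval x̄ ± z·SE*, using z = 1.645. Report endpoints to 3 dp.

Mean of replicates = 121.0890; sum of squared deviations = 188.3047; SE* = √(188.3047/9) = 4.5741
Margin = 1.645 × 4.5741 = 7.5244
Interval: 122.71 ± 7.5244

(115.186, 130.234)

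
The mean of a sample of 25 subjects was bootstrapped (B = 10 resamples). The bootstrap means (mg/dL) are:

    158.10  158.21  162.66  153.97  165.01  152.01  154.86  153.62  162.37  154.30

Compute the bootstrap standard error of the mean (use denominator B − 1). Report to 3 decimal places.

Bootstrap SE is the standard deviation of the 10 replicate means.
Mean of replicates: (158.10 + 158.21 + 162.66 + 153.97 + 165.01 + 152.01 + 154.86 + 153.62 + 162.37 + 154.30) / 10 = 1575.1100 / 10 = 157.5110
Sum of squared deviations: (+0.5890)² + (+0.6990)² + (+5.1490)² + (−3.5410)² + (+7.4990)² + (−5.5010)² + (−2.6510)² + (−3.8910)² + (+4.8590)² + (−3.2110)² = 182.4705
Variance = 182.4705 / 9 = 20.2745
SE* = √20.2745

SE* = 4.503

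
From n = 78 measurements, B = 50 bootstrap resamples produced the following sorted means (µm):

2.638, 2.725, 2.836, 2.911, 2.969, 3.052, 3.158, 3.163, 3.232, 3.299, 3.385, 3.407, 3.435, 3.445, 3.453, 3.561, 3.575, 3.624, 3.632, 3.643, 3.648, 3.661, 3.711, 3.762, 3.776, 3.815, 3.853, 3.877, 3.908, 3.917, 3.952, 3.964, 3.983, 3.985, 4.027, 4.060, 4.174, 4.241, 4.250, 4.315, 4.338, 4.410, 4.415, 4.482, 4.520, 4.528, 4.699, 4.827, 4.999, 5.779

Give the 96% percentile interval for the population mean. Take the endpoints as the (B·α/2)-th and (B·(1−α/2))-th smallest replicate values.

α = 0.04; lower rank = 50 × 0.020 = 1; upper rank = 50 × 0.980 = 49.
The 1st smallest replicate is 2.638; the 49th is 4.999.

(2.638, 4.999)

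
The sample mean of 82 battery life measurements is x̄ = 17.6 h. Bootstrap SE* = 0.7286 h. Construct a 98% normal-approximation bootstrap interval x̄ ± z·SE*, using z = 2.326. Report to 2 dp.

Margin = 2.326 × 0.7286 = 1.695
Interval: 17.6 ± 1.695

(15.91, 19.29)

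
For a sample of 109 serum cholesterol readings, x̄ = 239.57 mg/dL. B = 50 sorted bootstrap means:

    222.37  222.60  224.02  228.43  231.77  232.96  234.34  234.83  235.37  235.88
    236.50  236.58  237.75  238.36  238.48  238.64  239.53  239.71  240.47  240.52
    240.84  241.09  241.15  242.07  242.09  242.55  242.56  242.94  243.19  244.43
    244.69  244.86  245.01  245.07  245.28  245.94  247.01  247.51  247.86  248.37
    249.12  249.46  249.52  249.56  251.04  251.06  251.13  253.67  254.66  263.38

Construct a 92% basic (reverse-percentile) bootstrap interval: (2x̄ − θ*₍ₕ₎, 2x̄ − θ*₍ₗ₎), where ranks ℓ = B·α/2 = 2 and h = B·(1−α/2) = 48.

Percentile endpoints at ranks 2 and 48: θ*₍2₎ = 222.60, θ*₍48₎ = 253.67.
Basic interval reflects these around x̄:
  lower = 2 × 239.57 − 253.67 = 225.47
  upper = 2 × 239.57 − 222.60 = 256.54

(225.47, 256.54)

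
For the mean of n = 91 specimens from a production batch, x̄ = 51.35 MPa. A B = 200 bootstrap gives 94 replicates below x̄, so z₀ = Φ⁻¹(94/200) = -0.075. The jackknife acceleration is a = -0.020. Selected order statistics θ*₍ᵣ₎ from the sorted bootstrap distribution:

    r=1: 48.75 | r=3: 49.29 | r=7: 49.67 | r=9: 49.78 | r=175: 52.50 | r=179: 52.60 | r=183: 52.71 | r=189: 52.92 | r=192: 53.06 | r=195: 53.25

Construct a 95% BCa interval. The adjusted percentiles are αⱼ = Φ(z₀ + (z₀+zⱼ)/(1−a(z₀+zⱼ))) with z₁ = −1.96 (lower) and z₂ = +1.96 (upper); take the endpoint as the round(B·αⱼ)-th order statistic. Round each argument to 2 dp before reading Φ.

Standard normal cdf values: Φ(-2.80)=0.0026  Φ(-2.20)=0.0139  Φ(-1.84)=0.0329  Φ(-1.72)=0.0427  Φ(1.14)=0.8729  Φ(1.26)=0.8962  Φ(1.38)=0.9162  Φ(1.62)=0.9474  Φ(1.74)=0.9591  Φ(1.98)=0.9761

(49.29, 53.06)

Lower: z₀ + z₁ = -0.075 + (-1.960) = -2.035; 1 − a(z₀+z₁) = 1 − (-0.020)(-2.035) = 0.9593; argument = -0.075 + (-2.035)/0.9593 = -2.1963 → -2.20.
α₁ = Φ(-2.20) = 0.0139; rank = round(200 × 0.0139) = 3; θ*₍3₎ = 49.29.
Upper: z₀ + z₂ = 1.885; 1 − a(z₀+z₂) = 1.0377; argument = 1.7415 → 1.74; α₂ = 0.9591; rank = 192; θ*₍192₎ = 53.06.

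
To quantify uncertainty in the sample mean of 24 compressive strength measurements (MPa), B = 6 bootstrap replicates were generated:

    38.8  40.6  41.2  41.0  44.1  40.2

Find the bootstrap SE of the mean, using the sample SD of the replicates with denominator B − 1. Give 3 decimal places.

Bootstrap SE is the standard deviation of the 6 replicate means.
Mean of replicates: (38.8 + 40.6 + 41.2 + 41.0 + 44.1 + 40.2) / 6 = 245.9000 / 6 = 40.9833
Sum of squared deviations: (−2.1833)² + (−0.3833)² + (+0.2167)² + (+0.0167)² + (+3.1167)² + (−0.7833)² = 15.2883
Variance = 15.2883 / 5 = 3.0577
SE* = √3.0577

SE* = 1.749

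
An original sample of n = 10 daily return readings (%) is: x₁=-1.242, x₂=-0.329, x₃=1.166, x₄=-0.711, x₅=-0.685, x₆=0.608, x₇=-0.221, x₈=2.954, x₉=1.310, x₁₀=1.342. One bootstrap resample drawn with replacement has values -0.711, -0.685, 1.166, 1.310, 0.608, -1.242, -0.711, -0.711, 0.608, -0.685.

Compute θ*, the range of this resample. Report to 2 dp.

θ* = 2.55

Range = 1.310 − -1.242 = 2.55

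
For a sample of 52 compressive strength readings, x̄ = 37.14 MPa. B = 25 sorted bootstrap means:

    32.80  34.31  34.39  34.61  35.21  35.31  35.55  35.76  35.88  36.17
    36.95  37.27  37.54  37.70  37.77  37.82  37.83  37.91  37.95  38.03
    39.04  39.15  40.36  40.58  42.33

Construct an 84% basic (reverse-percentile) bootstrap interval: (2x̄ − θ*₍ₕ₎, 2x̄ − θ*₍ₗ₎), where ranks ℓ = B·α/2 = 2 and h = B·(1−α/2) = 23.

Percentile endpoints at ranks 2 and 23: θ*₍2₎ = 34.31, θ*₍23₎ = 40.36.
Basic interval reflects these around x̄:
  lower = 2 × 37.14 − 40.36 = 33.92
  upper = 2 × 37.14 − 34.31 = 39.97

(33.92, 39.97)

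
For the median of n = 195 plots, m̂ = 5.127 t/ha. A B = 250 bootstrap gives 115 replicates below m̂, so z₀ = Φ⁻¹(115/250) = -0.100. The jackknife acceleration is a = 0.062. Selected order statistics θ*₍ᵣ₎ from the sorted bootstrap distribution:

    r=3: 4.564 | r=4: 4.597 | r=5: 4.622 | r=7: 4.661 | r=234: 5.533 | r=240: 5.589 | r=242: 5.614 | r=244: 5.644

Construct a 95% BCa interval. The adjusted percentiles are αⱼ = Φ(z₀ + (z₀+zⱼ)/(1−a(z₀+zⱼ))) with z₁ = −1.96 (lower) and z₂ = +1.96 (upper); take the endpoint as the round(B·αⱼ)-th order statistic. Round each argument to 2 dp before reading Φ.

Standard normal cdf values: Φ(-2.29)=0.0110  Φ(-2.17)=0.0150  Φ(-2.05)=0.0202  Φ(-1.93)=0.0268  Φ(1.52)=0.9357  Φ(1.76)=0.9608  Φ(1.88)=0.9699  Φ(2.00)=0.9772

(4.661, 5.644)

Lower: z₀ + z₁ = -0.100 + (-1.960) = -2.060; 1 − a(z₀+z₁) = 1 − (0.062)(-2.060) = 1.1277; argument = -0.100 + (-2.060)/1.1277 = -1.9267 → -1.93.
α₁ = Φ(-1.93) = 0.0268; rank = round(250 × 0.0268) = 7; θ*₍7₎ = 4.661.
Upper: z₀ + z₂ = 1.860; 1 − a(z₀+z₂) = 0.8847; argument = 2.0025 → 2.00; α₂ = 0.9772; rank = 244; θ*₍244₎ = 5.644.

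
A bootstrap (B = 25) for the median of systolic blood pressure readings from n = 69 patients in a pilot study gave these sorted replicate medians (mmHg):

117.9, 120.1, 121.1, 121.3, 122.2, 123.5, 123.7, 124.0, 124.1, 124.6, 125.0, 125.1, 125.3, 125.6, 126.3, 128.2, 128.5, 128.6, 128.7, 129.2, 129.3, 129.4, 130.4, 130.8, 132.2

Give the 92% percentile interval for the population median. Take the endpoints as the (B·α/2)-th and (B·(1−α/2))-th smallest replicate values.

(117.9, 130.8)

α = 0.08; lower rank = 25 × 0.040 = 1; upper rank = 25 × 0.960 = 24.
The 1st smallest replicate is 117.9; the 24th is 130.8.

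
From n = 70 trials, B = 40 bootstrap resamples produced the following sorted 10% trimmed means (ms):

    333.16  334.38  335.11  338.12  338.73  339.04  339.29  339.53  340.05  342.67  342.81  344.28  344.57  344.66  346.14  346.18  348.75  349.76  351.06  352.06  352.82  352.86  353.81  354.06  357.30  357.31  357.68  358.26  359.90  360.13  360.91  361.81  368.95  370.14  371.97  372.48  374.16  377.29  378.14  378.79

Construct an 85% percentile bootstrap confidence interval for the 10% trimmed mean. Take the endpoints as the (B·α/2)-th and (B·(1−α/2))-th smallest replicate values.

α = 0.15; lower rank = 40 × 0.075 = 3; upper rank = 40 × 0.925 = 37.
The 3rd smallest replicate is 335.11; the 37th is 374.16.

(335.11, 374.16)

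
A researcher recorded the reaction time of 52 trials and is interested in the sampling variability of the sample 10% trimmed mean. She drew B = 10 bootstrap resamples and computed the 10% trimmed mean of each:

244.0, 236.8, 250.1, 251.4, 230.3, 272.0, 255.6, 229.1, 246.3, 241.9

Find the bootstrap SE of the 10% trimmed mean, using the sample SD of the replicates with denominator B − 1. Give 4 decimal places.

SE* = 12.6980

Bootstrap SE is the standard deviation of the 10 replicate 10% trimmed means.
Mean of replicates: (244.0 + 236.8 + 250.1 + 251.4 + 230.3 + 272.0 + 255.6 + 229.1 + 246.3 + 241.9) / 10 = 2457.50000 / 10 = 245.75000
Sum of squared deviations: (−1.75000)² + (−8.95000)² + (+4.35000)² + (+5.65000)² + (−15.45000)² + (+26.25000)² + (+9.85000)² + (−16.65000)² + (+0.55000)² + (−3.85000)² = 1451.14500
Variance = 1451.14500 / 9 = 161.23833
SE* = √161.23833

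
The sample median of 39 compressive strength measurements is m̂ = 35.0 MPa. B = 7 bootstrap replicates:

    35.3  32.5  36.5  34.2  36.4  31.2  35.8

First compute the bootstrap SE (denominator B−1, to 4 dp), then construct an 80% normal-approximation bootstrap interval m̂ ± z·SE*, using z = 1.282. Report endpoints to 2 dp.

(32.39, 37.61)

Mean of replicates = 34.5571; sum of squared deviations = 24.8971; SE* = √(24.8971/6) = 2.0370
Margin = 1.282 × 2.0370 = 2.611
Interval: 35.0 ± 2.611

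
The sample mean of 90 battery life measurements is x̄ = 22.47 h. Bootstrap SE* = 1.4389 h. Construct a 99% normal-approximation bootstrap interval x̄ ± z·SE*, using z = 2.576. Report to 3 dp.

(18.763, 26.177)

Margin = 2.576 × 1.4389 = 3.7066
Interval: 22.47 ± 3.7066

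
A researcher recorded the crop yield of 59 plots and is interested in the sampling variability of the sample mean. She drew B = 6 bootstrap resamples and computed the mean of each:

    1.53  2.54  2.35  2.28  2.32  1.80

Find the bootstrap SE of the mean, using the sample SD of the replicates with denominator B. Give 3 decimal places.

Bootstrap SE is the standard deviation of the 6 replicate means.
Mean of replicates: (1.53 + 2.54 + 2.35 + 2.28 + 2.32 + 1.80) / 6 = 12.8200 / 6 = 2.1367
Sum of squared deviations: (−0.6067)² + (+0.4033)² + (+0.2133)² + (+0.1433)² + (+0.1833)² + (−0.3367)² = 0.7437
Variance = 0.7437 / 6 = 0.1240
SE* = √0.1240

SE* = 0.352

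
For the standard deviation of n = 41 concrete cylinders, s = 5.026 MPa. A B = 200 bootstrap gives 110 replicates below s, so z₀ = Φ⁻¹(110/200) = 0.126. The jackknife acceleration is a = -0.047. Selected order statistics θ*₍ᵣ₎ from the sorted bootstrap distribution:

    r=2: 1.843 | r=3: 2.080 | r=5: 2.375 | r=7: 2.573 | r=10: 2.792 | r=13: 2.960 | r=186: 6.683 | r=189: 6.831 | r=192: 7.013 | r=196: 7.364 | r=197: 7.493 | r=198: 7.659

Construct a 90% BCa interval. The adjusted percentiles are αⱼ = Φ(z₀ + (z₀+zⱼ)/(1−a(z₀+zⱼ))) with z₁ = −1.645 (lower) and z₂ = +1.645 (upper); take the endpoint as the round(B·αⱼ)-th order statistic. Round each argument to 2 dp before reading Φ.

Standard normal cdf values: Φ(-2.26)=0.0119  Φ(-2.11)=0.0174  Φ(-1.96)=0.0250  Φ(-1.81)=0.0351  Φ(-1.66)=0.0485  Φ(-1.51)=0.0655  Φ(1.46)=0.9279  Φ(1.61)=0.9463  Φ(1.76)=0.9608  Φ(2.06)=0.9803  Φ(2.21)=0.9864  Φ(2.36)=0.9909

Lower: z₀ + z₁ = 0.126 + (-1.645) = -1.519; 1 − a(z₀+z₁) = 1 − (-0.047)(-1.519) = 0.9286; argument = 0.126 + (-1.519)/0.9286 = -1.5098 → -1.51.
α₁ = Φ(-1.51) = 0.0655; rank = round(200 × 0.0655) = 13; θ*₍13₎ = 2.960.
Upper: z₀ + z₂ = 1.771; 1 − a(z₀+z₂) = 1.0832; argument = 1.7609 → 1.76; α₂ = 0.9608; rank = 192; θ*₍192₎ = 7.013.

(2.960, 7.013)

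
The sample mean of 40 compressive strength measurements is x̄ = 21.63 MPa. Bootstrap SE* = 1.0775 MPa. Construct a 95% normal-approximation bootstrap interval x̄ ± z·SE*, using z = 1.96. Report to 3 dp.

Margin = 1.96 × 1.0775 = 2.1119
Interval: 21.63 ± 2.1119

(19.518, 23.742)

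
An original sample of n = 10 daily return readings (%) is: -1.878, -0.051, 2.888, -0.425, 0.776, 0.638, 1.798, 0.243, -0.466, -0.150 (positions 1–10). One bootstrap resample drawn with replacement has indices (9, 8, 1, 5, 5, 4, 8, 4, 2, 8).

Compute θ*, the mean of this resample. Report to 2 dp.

Resample values: -0.466, 0.243, -1.878, 0.776, 0.776, -0.425, 0.243, -0.425, -0.051, 0.243.
Mean = ((-0.466) + 0.243 + (-1.878) + 0.776 + 0.776 + (-0.425) + 0.243 + (-0.425) + (-0.051) + 0.243) / 10 = -0.9640 / 10 = -0.10

θ* = -0.10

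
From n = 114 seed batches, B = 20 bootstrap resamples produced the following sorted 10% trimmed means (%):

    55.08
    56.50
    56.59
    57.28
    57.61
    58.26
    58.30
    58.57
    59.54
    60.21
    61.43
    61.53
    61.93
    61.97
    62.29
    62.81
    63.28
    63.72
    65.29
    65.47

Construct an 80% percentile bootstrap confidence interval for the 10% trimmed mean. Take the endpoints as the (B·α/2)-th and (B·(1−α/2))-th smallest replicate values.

(56.50, 63.72)

α = 0.20; lower rank = 20 × 0.100 = 2; upper rank = 20 × 0.900 = 18.
The 2nd smallest replicate is 56.50; the 18th is 63.72.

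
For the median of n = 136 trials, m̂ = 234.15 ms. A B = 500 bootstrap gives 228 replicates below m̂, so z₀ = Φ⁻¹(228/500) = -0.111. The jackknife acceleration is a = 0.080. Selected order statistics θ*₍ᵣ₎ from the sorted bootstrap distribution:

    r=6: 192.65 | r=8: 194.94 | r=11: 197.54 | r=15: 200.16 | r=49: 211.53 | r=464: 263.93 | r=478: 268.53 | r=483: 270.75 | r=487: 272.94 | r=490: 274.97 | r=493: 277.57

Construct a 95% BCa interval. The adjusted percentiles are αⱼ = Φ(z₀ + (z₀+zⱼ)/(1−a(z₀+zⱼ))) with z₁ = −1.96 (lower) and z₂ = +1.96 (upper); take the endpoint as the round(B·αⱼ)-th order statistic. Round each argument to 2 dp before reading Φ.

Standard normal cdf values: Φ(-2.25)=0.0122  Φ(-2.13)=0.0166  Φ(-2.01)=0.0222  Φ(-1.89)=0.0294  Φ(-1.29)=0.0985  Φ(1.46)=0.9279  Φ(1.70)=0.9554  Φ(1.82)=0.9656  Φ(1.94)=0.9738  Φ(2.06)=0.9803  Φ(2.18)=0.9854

Lower: z₀ + z₁ = -0.111 + (-1.960) = -2.071; 1 − a(z₀+z₁) = 1 − (0.080)(-2.071) = 1.1657; argument = -0.111 + (-2.071)/1.1657 = -1.8876 → -1.89.
α₁ = Φ(-1.89) = 0.0294; rank = round(500 × 0.0294) = 15; θ*₍15₎ = 200.16.
Upper: z₀ + z₂ = 1.849; 1 − a(z₀+z₂) = 0.8521; argument = 2.0590 → 2.06; α₂ = 0.9803; rank = 490; θ*₍490₎ = 274.97.

(200.16, 274.97)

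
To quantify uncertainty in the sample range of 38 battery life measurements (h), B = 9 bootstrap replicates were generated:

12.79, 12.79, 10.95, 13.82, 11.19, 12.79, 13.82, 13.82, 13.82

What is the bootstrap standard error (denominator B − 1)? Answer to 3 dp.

Bootstrap SE is the standard deviation of the 9 replicate ranges.
Mean of replicates: (12.79 + 12.79 + 10.95 + 13.82 + 11.19 + 12.79 + 13.82 + 13.82 + 13.82) / 9 = 115.7900 / 9 = 12.8656
Sum of squared deviations: (−0.0756)² + (−0.0756)² + (−1.9156)² + (+0.9544)² + (−1.6756)² + (−0.0756)² + (+0.9544)² + (+0.9544)² + (+0.9544)² = 10.1378
Variance = 10.1378 / 8 = 1.2672
SE* = √1.2672

SE* = 1.126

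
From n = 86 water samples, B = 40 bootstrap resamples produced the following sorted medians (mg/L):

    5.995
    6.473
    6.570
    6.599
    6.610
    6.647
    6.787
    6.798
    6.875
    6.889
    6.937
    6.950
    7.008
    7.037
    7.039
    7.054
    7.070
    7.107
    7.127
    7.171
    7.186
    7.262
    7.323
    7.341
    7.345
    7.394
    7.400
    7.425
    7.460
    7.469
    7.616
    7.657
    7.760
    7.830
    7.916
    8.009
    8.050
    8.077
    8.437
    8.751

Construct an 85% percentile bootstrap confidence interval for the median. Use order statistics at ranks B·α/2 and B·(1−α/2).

(6.570, 8.050)

α = 0.15; lower rank = 40 × 0.075 = 3; upper rank = 40 × 0.925 = 37.
The 3rd smallest replicate is 6.570; the 37th is 8.050.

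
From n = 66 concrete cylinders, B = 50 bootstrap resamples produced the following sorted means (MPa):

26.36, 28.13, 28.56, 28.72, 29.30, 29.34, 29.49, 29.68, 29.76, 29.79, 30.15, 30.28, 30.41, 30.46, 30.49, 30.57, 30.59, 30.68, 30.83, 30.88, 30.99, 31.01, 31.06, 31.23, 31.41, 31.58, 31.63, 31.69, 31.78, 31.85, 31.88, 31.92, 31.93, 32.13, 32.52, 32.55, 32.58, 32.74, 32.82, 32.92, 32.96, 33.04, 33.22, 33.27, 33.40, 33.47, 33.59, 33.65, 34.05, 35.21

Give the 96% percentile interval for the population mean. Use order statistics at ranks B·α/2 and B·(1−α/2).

α = 0.04; lower rank = 50 × 0.020 = 1; upper rank = 50 × 0.980 = 49.
The 1st smallest replicate is 26.36; the 49th is 34.05.

(26.36, 34.05)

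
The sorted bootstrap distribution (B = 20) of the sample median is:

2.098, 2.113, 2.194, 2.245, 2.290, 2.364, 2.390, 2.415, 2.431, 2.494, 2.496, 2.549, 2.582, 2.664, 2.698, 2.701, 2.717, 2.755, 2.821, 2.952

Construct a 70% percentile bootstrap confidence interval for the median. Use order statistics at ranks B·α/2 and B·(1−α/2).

α = 0.30; lower rank = 20 × 0.150 = 3; upper rank = 20 × 0.850 = 17.
The 3rd smallest replicate is 2.194; the 17th is 2.717.

(2.194, 2.717)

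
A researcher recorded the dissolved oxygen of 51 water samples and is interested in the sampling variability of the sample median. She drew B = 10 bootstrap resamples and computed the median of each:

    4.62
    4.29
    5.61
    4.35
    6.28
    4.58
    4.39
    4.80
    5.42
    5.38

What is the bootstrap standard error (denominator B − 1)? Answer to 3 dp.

SE* = 0.665

Bootstrap SE is the standard deviation of the 10 replicate medians.
Mean of replicates: (4.62 + 4.29 + 5.61 + 4.35 + 6.28 + 4.58 + 4.39 + 4.80 + 5.42 + 5.38) / 10 = 49.7200 / 10 = 4.9720
Sum of squared deviations: (−0.3520)² + (−0.6820)² + (+0.6380)² + (−0.6220)² + (+1.3080)² + (−0.3920)² + (−0.5820)² + (−0.1720)² + (+0.4480)² + (+0.4080)² = 3.9830
Variance = 3.9830 / 9 = 0.4426
SE* = √0.4426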